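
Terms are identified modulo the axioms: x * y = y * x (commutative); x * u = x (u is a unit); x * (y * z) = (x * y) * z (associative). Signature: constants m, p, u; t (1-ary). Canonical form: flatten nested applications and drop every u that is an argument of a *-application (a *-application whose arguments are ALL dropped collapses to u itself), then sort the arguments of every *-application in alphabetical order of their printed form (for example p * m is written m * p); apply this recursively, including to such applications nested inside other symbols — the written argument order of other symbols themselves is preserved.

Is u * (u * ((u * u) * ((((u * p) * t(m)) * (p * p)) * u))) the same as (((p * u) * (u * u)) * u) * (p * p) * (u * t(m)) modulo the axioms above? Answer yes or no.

Answer: yes — both canonical forms are p * p * p * t(m)

Derivation:
Left:  u * (u * ((u * u) * ((((u * p) * t(m)) * (p * p)) * u)))
  Un-nest:  u * u * u * u * u * p * t(m) * p * p * u
  Drop the unit:  drop u (×6)
  Sort:  p * p * p * t(m)
Right:  (((p * u) * (u * u)) * u) * (p * p) * (u * t(m))
  Un-nest:  p * u * u * u * u * p * p * u * t(m)
  Unit:  drop u (×5)
  Sort arguments:  p * p * p * t(m)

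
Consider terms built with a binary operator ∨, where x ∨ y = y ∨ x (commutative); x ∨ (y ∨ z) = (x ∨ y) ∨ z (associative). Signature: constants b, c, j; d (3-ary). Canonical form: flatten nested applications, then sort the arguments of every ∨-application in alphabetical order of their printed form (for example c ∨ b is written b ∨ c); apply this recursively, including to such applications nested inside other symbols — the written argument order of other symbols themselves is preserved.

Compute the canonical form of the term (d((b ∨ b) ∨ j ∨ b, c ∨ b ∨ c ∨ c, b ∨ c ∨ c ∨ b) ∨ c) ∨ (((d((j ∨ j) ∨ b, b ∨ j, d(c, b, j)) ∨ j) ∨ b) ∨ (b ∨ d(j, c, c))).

Merge nested applications:  d((b ∨ b) ∨ j ∨ b, c ∨ b ∨ c ∨ c, b ∨ c ∨ c ∨ b) ∨ c ∨ d((j ∨ j) ∨ b, b ∨ j, d(c, b, j)) ∨ j ∨ b ∨ b ∨ d(j, c, c)
Canonicalize subterm:  d((b ∨ b) ∨ j ∨ b, c ∨ b ∨ c ∨ c, b ∨ c ∨ c ∨ b)  →  d(b ∨ b ∨ b ∨ j, b ∨ c ∨ c ∨ c, b ∨ b ∨ c ∨ c)
Canonicalize subterm:  d((j ∨ j) ∨ b, b ∨ j, d(c, b, j))  →  d(b ∨ j ∨ j, b ∨ j, d(c, b, j))
Sort arguments:  b ∨ b ∨ c ∨ d(b ∨ b ∨ b ∨ j, b ∨ c ∨ c ∨ c, b ∨ b ∨ c ∨ c) ∨ d(b ∨ j ∨ j, b ∨ j, d(c, b, j)) ∨ d(j, c, c) ∨ j

Answer: b ∨ b ∨ c ∨ d(b ∨ b ∨ b ∨ j, b ∨ c ∨ c ∨ c, b ∨ b ∨ c ∨ c) ∨ d(b ∨ j ∨ j, b ∨ j, d(c, b, j)) ∨ d(j, c, c) ∨ j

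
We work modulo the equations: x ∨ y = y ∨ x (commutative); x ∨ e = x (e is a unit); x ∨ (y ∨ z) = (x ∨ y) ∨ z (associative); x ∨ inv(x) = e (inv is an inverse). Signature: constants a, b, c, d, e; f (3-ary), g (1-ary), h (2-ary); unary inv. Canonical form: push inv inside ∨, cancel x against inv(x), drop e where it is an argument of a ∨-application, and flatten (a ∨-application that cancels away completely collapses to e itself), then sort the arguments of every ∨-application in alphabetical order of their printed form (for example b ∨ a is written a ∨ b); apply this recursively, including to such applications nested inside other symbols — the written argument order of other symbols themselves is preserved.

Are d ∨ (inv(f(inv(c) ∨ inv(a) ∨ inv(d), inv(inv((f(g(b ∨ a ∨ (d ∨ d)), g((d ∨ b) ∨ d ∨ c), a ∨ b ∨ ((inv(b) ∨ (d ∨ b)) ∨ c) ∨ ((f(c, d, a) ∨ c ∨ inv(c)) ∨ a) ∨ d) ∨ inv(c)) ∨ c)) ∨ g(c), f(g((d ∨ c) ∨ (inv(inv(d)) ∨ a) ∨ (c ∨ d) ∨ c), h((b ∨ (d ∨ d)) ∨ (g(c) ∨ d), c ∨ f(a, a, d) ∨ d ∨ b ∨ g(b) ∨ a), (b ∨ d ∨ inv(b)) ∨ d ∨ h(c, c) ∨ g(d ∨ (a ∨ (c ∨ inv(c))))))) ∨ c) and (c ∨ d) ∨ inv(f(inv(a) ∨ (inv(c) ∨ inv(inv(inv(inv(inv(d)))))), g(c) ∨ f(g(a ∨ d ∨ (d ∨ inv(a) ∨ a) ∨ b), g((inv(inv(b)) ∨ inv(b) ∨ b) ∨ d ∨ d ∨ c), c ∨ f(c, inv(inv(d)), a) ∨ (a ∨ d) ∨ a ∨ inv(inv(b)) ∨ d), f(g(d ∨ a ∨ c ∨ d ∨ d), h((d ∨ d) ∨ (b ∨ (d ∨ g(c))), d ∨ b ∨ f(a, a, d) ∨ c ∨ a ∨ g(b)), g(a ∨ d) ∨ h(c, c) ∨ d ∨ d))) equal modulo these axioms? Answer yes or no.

Left:  d ∨ (inv(f(inv(c) ∨ inv(a) ∨ inv(d), inv(inv((f(g(b ∨ a ∨ (d ∨ d)), g((d ∨ b) ∨ d ∨ c), a ∨ b ∨ ((inv(b) ∨ (d ∨ b)) ∨ c) ∨ ((f(c, d, a) ∨ c ∨ inv(c)) ∨ a) ∨ d) ∨ inv(c)) ∨ c)) ∨ g(c), f(g((d ∨ c) ∨ (inv(inv(d)) ∨ a) ∨ (c ∨ d) ∨ c), h((b ∨ (d ∨ d)) ∨ (g(c) ∨ d), c ∨ f(a, a, d) ∨ d ∨ b ∨ g(b) ∨ a), (b ∨ d ∨ inv(b)) ∨ d ∨ h(c, c) ∨ g(d ∨ (a ∨ (c ∨ inv(c))))))) ∨ c)
  Push inv inside:  distribute inv over ∨ and collapse double inv
  Collect:  d ∨ inv(f(inv(a) ∨ inv(c) ∨ inv(d), f(g(a ∨ b ∨ d ∨ d), g(b ∨ c ∨ d ∨ d), a ∨ a ∨ b ∨ c ∨ d ∨ d ∨ f(c, d, a)) ∨ g(c), f(g(a ∨ c ∨ c ∨ c ∨ d ∨ d ∨ d), h(b ∨ d ∨ d ∨ d ∨ g(c), a ∨ b ∨ c ∨ d ∨ f(a, a, d) ∨ g(b)), d ∨ d ∨ g(a ∨ d) ∨ h(c, c)))) ∨ c
  Order the arguments:  c ∨ d ∨ inv(f(inv(a) ∨ inv(c) ∨ inv(d), f(g(a ∨ b ∨ d ∨ d), g(b ∨ c ∨ d ∨ d), a ∨ a ∨ b ∨ c ∨ d ∨ d ∨ f(c, d, a)) ∨ g(c), f(g(a ∨ c ∨ c ∨ c ∨ d ∨ d ∨ d), h(b ∨ d ∨ d ∨ d ∨ g(c), a ∨ b ∨ c ∨ d ∨ f(a, a, d) ∨ g(b)), d ∨ d ∨ g(a ∨ d) ∨ h(c, c))))
Right:  (c ∨ d) ∨ inv(f(inv(a) ∨ (inv(c) ∨ inv(inv(inv(inv(inv(d)))))), g(c) ∨ f(g(a ∨ d ∨ (d ∨ inv(a) ∨ a) ∨ b), g((inv(inv(b)) ∨ inv(b) ∨ b) ∨ d ∨ d ∨ c), c ∨ f(c, inv(inv(d)), a) ∨ (a ∨ d) ∨ a ∨ inv(inv(b)) ∨ d), f(g(d ∨ a ∨ c ∨ d ∨ d), h((d ∨ d) ∨ (b ∨ (d ∨ g(c))), d ∨ b ∨ f(a, a, d) ∨ c ∨ a ∨ g(b)), g(a ∨ d) ∨ h(c, c) ∨ d ∨ d)))
  Push inv inside:  distribute inv over ∨ and collapse double inv
  Collect terms:  c ∨ d ∨ inv(f(inv(a) ∨ inv(c) ∨ inv(d), f(g(a ∨ b ∨ d ∨ d), g(b ∨ c ∨ d ∨ d), a ∨ a ∨ b ∨ c ∨ d ∨ d ∨ f(c, d, a)) ∨ g(c), f(g(a ∨ c ∨ d ∨ d ∨ d), h(b ∨ d ∨ d ∨ d ∨ g(c), a ∨ b ∨ c ∨ d ∨ f(a, a, d) ∨ g(b)), d ∨ d ∨ g(a ∨ d) ∨ h(c, c))))

Answer: no — c ∨ d ∨ inv(f(inv(a) ∨ inv(c) ∨ inv(d), f(g(a ∨ b ∨ d ∨ d), g(b ∨ c ∨ d ∨ d), a ∨ a ∨ b ∨ c ∨ d ∨ d ∨ f(c, d, a)) ∨ g(c), f(g(a ∨ c ∨ c ∨ c ∨ d ∨ d ∨ d), h(b ∨ d ∨ d ∨ d ∨ g(c), a ∨ b ∨ c ∨ d ∨ f(a, a, d) ∨ g(b)), d ∨ d ∨ g(a ∨ d) ∨ h(c, c)))) vs c ∨ d ∨ inv(f(inv(a) ∨ inv(c) ∨ inv(d), f(g(a ∨ b ∨ d ∨ d), g(b ∨ c ∨ d ∨ d), a ∨ a ∨ b ∨ c ∨ d ∨ d ∨ f(c, d, a)) ∨ g(c), f(g(a ∨ c ∨ d ∨ d ∨ d), h(b ∨ d ∨ d ∨ d ∨ g(c), a ∨ b ∨ c ∨ d ∨ f(a, a, d) ∨ g(b)), d ∨ d ∨ g(a ∨ d) ∨ h(c, c))))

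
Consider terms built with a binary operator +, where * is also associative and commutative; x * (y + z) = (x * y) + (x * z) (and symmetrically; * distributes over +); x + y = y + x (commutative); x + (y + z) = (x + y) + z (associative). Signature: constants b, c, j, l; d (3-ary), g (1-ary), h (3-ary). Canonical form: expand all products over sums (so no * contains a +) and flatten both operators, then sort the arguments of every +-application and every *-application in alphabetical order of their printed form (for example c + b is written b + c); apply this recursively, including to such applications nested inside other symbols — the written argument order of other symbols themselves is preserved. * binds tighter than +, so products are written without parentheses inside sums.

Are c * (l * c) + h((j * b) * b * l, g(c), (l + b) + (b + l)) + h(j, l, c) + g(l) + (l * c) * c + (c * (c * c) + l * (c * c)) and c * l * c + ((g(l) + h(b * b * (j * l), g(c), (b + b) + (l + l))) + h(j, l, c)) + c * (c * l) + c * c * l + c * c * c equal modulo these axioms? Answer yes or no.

Answer: yes — both canonical forms are c * c * c + c * c * l + c * c * l + c * c * l + g(l) + h(b * b * j * l, g(c), b + b + l + l) + h(j, l, c)

Derivation:
Left:  c * (l * c) + h((j * b) * b * l, g(c), (l + b) + (b + l)) + h(j, l, c) + g(l) + (l * c) * c + (c * (c * c) + l * (c * c))
  Merge nested applications:  c * c * l + h(b * b * j * l, g(c), b + b + l + l) + h(j, l, c) + g(l) + c * c * l + c * c * c + c * c * l
  Sort:  c * c * c + c * c * l + c * c * l + c * c * l + g(l) + h(b * b * j * l, g(c), b + b + l + l) + h(j, l, c)
Right:  c * l * c + ((g(l) + h(b * b * (j * l), g(c), (b + b) + (l + l))) + h(j, l, c)) + c * (c * l) + c * c * l + c * c * c
  Un-nest:  c * c * l + g(l) + h(b * b * j * l, g(c), b + b + l + l) + h(j, l, c) + c * c * l + c * c * l + c * c * c
  Order the arguments:  c * c * c + c * c * l + c * c * l + c * c * l + g(l) + h(b * b * j * l, g(c), b + b + l + l) + h(j, l, c)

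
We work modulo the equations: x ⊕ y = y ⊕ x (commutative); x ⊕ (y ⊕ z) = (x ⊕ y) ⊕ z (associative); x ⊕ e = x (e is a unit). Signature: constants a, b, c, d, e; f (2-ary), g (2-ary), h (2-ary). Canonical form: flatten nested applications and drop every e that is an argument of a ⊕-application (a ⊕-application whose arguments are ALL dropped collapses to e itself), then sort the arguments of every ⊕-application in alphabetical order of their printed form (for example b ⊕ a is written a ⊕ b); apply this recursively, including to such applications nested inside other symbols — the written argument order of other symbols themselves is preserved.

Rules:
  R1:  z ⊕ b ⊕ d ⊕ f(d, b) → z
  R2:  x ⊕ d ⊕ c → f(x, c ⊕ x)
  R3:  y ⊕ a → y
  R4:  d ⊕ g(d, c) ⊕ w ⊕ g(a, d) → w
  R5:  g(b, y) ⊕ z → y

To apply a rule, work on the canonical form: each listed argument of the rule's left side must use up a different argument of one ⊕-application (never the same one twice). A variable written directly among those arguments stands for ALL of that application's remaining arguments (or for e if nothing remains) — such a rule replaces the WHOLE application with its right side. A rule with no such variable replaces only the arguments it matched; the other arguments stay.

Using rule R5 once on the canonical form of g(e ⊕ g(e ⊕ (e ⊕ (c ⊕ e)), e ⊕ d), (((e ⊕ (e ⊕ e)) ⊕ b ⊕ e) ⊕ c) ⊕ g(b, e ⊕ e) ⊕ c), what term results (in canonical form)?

Canonical form:  g(g(c, d), b ⊕ c ⊕ c ⊕ g(b, e))
Match R5:  consume g(b, e);  y := e, z := b ⊕ c ⊕ c
The extension variable absorbs all remaining arguments, so the whole application is rewritten.
New term:  g(g(c, d), e)

Answer: g(g(c, d), e)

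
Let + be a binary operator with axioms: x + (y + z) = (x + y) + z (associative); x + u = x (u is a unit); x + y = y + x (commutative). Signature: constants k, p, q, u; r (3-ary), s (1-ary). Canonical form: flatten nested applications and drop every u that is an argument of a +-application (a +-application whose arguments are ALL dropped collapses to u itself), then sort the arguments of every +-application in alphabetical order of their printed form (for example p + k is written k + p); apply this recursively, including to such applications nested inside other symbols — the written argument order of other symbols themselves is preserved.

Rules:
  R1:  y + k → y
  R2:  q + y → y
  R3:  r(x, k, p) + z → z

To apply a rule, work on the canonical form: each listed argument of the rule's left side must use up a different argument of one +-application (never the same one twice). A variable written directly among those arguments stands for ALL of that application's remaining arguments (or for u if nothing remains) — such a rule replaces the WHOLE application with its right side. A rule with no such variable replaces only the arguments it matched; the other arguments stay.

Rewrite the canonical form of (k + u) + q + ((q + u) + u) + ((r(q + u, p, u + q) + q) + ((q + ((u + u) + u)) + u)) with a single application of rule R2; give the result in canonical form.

Canonical form:  k + q + q + q + q + r(q, p, q)
Apply R2:  consuming q;  y := k + q + q + q + r(q, p, q)
Every leftover argument binds to the variable; the entire application is replaced.
Result:  k + q + q + q + r(q, p, q)

Answer: k + q + q + q + r(q, p, q)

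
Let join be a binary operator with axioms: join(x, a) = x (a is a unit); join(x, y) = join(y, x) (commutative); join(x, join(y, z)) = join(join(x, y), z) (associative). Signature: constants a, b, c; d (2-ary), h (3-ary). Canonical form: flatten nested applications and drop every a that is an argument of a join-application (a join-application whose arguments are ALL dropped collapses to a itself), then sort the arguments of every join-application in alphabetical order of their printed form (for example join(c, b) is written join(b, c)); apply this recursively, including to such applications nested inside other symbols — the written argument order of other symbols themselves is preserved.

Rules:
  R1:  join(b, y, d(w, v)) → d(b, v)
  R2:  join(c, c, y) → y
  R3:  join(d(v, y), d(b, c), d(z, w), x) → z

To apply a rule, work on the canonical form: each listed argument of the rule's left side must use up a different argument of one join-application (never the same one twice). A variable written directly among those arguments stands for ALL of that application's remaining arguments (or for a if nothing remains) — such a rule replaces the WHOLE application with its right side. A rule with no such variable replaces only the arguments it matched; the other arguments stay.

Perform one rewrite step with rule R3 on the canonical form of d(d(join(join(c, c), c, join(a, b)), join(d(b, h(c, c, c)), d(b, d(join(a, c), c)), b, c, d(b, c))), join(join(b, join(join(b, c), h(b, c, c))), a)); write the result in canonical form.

Canonical form:  d(d(join(b, c, c, c), join(b, c, d(b, c), d(b, d(c, c)), d(b, h(c, c, c)))), join(b, b, c, h(b, c, c)))
Apply R3:  consuming d(b, c), d(b, d(c, c)), d(b, h(c, c, c));  v := b, w := h(c, c, c), x := join(b, c), y := d(c, c), z := b
The extension variable absorbs all remaining arguments, so the whole application is rewritten.
Result:  d(d(join(b, c, c, c), b), join(b, b, c, h(b, c, c)))

Answer: d(d(join(b, c, c, c), b), join(b, b, c, h(b, c, c)))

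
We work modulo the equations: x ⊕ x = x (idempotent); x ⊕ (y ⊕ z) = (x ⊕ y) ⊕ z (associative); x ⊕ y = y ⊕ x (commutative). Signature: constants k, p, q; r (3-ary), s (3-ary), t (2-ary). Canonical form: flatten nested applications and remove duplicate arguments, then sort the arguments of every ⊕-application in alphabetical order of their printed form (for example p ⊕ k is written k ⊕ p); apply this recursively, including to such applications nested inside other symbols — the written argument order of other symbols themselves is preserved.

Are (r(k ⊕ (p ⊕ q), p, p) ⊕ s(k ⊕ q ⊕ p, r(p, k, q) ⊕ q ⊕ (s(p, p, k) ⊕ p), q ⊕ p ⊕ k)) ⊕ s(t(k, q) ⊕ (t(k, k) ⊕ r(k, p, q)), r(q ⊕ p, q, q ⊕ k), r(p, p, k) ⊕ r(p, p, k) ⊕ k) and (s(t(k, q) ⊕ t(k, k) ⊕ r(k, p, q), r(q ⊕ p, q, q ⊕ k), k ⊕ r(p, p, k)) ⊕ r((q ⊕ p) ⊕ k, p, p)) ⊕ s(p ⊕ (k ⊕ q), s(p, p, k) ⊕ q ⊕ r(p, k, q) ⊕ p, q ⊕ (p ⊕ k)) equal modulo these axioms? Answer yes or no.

Left:  (r(k ⊕ (p ⊕ q), p, p) ⊕ s(k ⊕ q ⊕ p, r(p, k, q) ⊕ q ⊕ (s(p, p, k) ⊕ p), q ⊕ p ⊕ k)) ⊕ s(t(k, q) ⊕ (t(k, k) ⊕ r(k, p, q)), r(q ⊕ p, q, q ⊕ k), r(p, p, k) ⊕ r(p, p, k) ⊕ k)
  Un-nest:  r(k ⊕ (p ⊕ q), p, p) ⊕ s(k ⊕ q ⊕ p, r(p, k, q) ⊕ q ⊕ (s(p, p, k) ⊕ p), q ⊕ p ⊕ k) ⊕ s(t(k, q) ⊕ (t(k, k) ⊕ r(k, p, q)), r(q ⊕ p, q, q ⊕ k), r(p, p, k) ⊕ r(p, p, k) ⊕ k)
  Canonicalize subterm:  r(k ⊕ (p ⊕ q), p, p)  →  r(k ⊕ p ⊕ q, p, p)
  Canonicalize subterm:  s(k ⊕ q ⊕ p, r(p, k, q) ⊕ q ⊕ (s(p, p, k) ⊕ p), q ⊕ p ⊕ k)  →  s(k ⊕ p ⊕ q, p ⊕ q ⊕ r(p, k, q) ⊕ s(p, p, k), k ⊕ p ⊕ q)
  Inside:  s(t(k, q) ⊕ (t(k, k) ⊕ r(k, p, q)), r(q ⊕ p, q, q ⊕ k), r(p, p, k) ⊕ r(p, p, k) ⊕ k)  →  s(r(k, p, q) ⊕ t(k, k) ⊕ t(k, q), r(p ⊕ q, q, k ⊕ q), k ⊕ r(p, p, k))
  Sort arguments:  r(k ⊕ p ⊕ q, p, p) ⊕ s(k ⊕ p ⊕ q, p ⊕ q ⊕ r(p, k, q) ⊕ s(p, p, k), k ⊕ p ⊕ q) ⊕ s(r(k, p, q) ⊕ t(k, k) ⊕ t(k, q), r(p ⊕ q, q, k ⊕ q), k ⊕ r(p, p, k))
Right:  (s(t(k, q) ⊕ t(k, k) ⊕ r(k, p, q), r(q ⊕ p, q, q ⊕ k), k ⊕ r(p, p, k)) ⊕ r((q ⊕ p) ⊕ k, p, p)) ⊕ s(p ⊕ (k ⊕ q), s(p, p, k) ⊕ q ⊕ r(p, k, q) ⊕ p, q ⊕ (p ⊕ k))
  Un-nest:  s(t(k, q) ⊕ t(k, k) ⊕ r(k, p, q), r(q ⊕ p, q, q ⊕ k), k ⊕ r(p, p, k)) ⊕ r((q ⊕ p) ⊕ k, p, p) ⊕ s(p ⊕ (k ⊕ q), s(p, p, k) ⊕ q ⊕ r(p, k, q) ⊕ p, q ⊕ (p ⊕ k))
  Canonicalize subterm:  s(t(k, q) ⊕ t(k, k) ⊕ r(k, p, q), r(q ⊕ p, q, q ⊕ k), k ⊕ r(p, p, k))  →  s(r(k, p, q) ⊕ t(k, k) ⊕ t(k, q), r(p ⊕ q, q, k ⊕ q), k ⊕ r(p, p, k))
  Simplify inside:  r((q ⊕ p) ⊕ k, p, p)  →  r(k ⊕ p ⊕ q, p, p)
  Simplify inside:  s(p ⊕ (k ⊕ q), s(p, p, k) ⊕ q ⊕ r(p, k, q) ⊕ p, q ⊕ (p ⊕ k))  →  s(k ⊕ p ⊕ q, p ⊕ q ⊕ r(p, k, q) ⊕ s(p, p, k), k ⊕ p ⊕ q)
  Sort:  r(k ⊕ p ⊕ q, p, p) ⊕ s(k ⊕ p ⊕ q, p ⊕ q ⊕ r(p, k, q) ⊕ s(p, p, k), k ⊕ p ⊕ q) ⊕ s(r(k, p, q) ⊕ t(k, k) ⊕ t(k, q), r(p ⊕ q, q, k ⊕ q), k ⊕ r(p, p, k))

Answer: yes — both canonical forms are r(k ⊕ p ⊕ q, p, p) ⊕ s(k ⊕ p ⊕ q, p ⊕ q ⊕ r(p, k, q) ⊕ s(p, p, k), k ⊕ p ⊕ q) ⊕ s(r(k, p, q) ⊕ t(k, k) ⊕ t(k, q), r(p ⊕ q, q, k ⊕ q), k ⊕ r(p, p, k))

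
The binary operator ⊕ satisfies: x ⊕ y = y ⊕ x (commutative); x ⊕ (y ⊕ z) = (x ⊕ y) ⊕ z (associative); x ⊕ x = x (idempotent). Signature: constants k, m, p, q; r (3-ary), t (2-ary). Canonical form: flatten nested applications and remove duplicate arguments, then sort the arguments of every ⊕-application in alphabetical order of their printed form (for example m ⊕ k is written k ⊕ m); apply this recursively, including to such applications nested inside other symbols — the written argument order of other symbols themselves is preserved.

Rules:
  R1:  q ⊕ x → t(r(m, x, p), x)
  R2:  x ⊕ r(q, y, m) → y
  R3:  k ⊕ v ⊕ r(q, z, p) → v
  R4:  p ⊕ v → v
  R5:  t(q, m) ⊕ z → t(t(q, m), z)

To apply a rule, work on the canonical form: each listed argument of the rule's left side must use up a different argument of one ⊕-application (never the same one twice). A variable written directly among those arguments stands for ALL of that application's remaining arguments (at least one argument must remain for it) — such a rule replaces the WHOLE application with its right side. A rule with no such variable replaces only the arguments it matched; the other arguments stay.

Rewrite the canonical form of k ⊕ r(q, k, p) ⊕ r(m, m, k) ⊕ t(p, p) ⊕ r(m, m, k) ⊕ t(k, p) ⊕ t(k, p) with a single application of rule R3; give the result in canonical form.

Answer: r(m, m, k) ⊕ t(k, p) ⊕ t(p, p)

Derivation:
Canonical form:  k ⊕ r(m, m, k) ⊕ r(q, k, p) ⊕ t(k, p) ⊕ t(p, p)
Match R3:  consume k, r(q, k, p);  v := r(m, m, k) ⊕ t(k, p) ⊕ t(p, p), z := k
The extension variable absorbs all remaining arguments, so the whole application is rewritten.
Result:  r(m, m, k) ⊕ t(k, p) ⊕ t(p, p)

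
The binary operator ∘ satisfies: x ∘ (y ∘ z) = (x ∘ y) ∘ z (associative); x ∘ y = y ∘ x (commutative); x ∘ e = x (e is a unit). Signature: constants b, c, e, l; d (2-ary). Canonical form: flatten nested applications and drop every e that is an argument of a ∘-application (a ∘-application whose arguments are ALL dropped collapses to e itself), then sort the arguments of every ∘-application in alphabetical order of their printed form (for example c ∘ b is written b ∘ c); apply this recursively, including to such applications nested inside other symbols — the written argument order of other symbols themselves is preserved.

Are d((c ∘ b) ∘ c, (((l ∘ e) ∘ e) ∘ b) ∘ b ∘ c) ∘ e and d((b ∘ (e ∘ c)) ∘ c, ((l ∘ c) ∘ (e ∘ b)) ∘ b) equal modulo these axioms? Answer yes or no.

Left:  d((c ∘ b) ∘ c, (((l ∘ e) ∘ e) ∘ b) ∘ b ∘ c) ∘ e
  Simplify inside:  d((c ∘ b) ∘ c, (((l ∘ e) ∘ e) ∘ b) ∘ b ∘ c)  →  d(b ∘ c ∘ c, b ∘ b ∘ c ∘ l)
  Units out:  drop e
  Order the arguments:  d(b ∘ c ∘ c, b ∘ b ∘ c ∘ l)
Right:  d((b ∘ (e ∘ c)) ∘ c, ((l ∘ c) ∘ (e ∘ b)) ∘ b)
  Work inside:  ((l ∘ c) ∘ (e ∘ b)) ∘ b
  Un-nest:  l ∘ c ∘ e ∘ b ∘ b
  Drop the unit:  drop e
  Sort arguments:  b ∘ b ∘ c ∘ l
  Rebuild:  d(b ∘ c ∘ c, b ∘ b ∘ c ∘ l)

Answer: yes — both canonical forms are d(b ∘ c ∘ c, b ∘ b ∘ c ∘ l)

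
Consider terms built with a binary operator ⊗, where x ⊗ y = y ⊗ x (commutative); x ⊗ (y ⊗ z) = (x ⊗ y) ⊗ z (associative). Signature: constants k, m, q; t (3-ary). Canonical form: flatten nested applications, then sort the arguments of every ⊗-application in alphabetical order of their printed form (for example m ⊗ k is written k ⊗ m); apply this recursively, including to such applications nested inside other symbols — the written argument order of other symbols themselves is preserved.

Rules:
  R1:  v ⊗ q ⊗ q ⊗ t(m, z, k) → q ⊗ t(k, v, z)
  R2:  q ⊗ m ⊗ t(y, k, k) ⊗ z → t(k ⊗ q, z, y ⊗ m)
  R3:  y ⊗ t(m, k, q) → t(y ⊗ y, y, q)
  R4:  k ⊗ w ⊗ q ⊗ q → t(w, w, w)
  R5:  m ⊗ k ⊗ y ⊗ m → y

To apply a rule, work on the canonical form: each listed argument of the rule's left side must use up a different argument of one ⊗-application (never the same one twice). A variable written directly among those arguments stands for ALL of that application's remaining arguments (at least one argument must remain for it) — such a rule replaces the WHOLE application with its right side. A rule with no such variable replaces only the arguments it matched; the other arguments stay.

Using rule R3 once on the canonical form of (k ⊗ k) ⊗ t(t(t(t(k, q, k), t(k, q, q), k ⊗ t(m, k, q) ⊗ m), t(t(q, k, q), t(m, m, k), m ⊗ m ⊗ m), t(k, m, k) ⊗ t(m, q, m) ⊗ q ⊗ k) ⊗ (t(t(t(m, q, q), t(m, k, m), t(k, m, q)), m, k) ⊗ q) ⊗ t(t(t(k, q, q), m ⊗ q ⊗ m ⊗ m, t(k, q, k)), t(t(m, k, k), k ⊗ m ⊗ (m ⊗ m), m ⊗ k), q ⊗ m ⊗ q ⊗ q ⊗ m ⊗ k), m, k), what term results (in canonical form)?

Canonical form:  k ⊗ k ⊗ t(q ⊗ t(t(t(k, q, k), t(k, q, q), k ⊗ m ⊗ t(m, k, q)), t(t(q, k, q), t(m, m, k), m ⊗ m ⊗ m), k ⊗ q ⊗ t(k, m, k) ⊗ t(m, q, m)) ⊗ t(t(t(k, q, q), m ⊗ m ⊗ m ⊗ q, t(k, q, k)), t(t(m, k, k), k ⊗ m ⊗ m ⊗ m, k ⊗ m), k ⊗ m ⊗ m ⊗ q ⊗ q ⊗ q) ⊗ t(t(t(m, q, q), t(m, k, m), t(k, m, q)), m, k), m, k)
Match R3:  consume t(m, k, q);  y := k ⊗ m
Every leftover argument binds to the variable; the entire application is replaced.
New term:  k ⊗ k ⊗ t(q ⊗ t(t(t(k, q, k), t(k, q, q), t(k ⊗ k ⊗ m ⊗ m, k ⊗ m, q)), t(t(q, k, q), t(m, m, k), m ⊗ m ⊗ m), k ⊗ q ⊗ t(k, m, k) ⊗ t(m, q, m)) ⊗ t(t(t(k, q, q), m ⊗ m ⊗ m ⊗ q, t(k, q, k)), t(t(m, k, k), k ⊗ m ⊗ m ⊗ m, k ⊗ m), k ⊗ m ⊗ m ⊗ q ⊗ q ⊗ q) ⊗ t(t(t(m, q, q), t(m, k, m), t(k, m, q)), m, k), m, k)

Answer: k ⊗ k ⊗ t(q ⊗ t(t(t(k, q, k), t(k, q, q), t(k ⊗ k ⊗ m ⊗ m, k ⊗ m, q)), t(t(q, k, q), t(m, m, k), m ⊗ m ⊗ m), k ⊗ q ⊗ t(k, m, k) ⊗ t(m, q, m)) ⊗ t(t(t(k, q, q), m ⊗ m ⊗ m ⊗ q, t(k, q, k)), t(t(m, k, k), k ⊗ m ⊗ m ⊗ m, k ⊗ m), k ⊗ m ⊗ m ⊗ q ⊗ q ⊗ q) ⊗ t(t(t(m, q, q), t(m, k, m), t(k, m, q)), m, k), m, k)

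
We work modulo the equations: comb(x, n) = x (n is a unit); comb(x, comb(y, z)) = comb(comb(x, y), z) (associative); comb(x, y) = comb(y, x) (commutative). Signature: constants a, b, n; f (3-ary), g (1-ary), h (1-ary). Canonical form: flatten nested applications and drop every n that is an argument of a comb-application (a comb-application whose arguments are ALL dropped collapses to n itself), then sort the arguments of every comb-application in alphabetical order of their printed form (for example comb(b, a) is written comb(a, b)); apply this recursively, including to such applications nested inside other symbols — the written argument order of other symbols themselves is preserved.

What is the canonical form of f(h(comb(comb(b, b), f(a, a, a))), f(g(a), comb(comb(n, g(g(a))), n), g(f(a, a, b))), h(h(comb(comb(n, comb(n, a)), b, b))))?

Descend into:  comb(comb(n, comb(n, a)), b, b)
Merge nested applications:  comb(n, n, a, b, b)
Drop the unit:  drop n (×2)
Sort:  comb(a, b, b)
Rebuild:  f(h(comb(b, b, f(a, a, a))), f(g(a), g(g(a)), g(f(a, a, b))), h(h(comb(a, b, b))))

Answer: f(h(comb(b, b, f(a, a, a))), f(g(a), g(g(a)), g(f(a, a, b))), h(h(comb(a, b, b))))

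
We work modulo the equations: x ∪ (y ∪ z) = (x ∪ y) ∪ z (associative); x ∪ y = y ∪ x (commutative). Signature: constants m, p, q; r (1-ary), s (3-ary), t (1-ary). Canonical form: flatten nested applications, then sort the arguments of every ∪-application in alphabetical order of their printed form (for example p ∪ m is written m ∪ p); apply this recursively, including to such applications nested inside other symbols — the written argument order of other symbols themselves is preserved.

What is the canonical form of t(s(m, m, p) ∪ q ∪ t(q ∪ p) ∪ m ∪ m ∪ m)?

Answer: t(m ∪ m ∪ m ∪ q ∪ s(m, m, p) ∪ t(p ∪ q))

Derivation:
Focus inside:  s(m, m, p) ∪ q ∪ t(q ∪ p) ∪ m ∪ m ∪ m
Canonicalize subterm:  t(q ∪ p)  →  t(p ∪ q)
Sort:  m ∪ m ∪ m ∪ q ∪ s(m, m, p) ∪ t(p ∪ q)
Reassemble:  t(m ∪ m ∪ m ∪ q ∪ s(m, m, p) ∪ t(p ∪ q))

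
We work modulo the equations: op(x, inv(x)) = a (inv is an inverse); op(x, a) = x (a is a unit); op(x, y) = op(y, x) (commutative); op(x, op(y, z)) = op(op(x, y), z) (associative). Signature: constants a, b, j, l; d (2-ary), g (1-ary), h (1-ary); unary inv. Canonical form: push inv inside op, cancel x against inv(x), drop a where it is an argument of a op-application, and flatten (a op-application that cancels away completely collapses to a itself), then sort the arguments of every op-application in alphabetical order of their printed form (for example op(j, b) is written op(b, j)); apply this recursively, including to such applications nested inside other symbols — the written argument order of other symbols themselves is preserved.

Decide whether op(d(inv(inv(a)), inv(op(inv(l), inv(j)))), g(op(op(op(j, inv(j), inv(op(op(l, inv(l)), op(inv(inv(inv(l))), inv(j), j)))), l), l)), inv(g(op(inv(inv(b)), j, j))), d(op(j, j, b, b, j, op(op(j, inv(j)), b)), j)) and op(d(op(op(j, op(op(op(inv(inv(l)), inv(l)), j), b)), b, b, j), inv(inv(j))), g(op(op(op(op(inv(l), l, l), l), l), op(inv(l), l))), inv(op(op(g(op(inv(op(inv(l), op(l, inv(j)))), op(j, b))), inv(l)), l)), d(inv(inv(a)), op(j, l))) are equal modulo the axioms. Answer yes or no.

Answer: yes — both canonical forms are op(d(a, op(j, l)), d(op(b, b, b, j, j, j), j), g(op(l, l, l)), inv(g(op(b, j, j))))

Derivation:
Left:  op(d(inv(inv(a)), inv(op(inv(l), inv(j)))), g(op(op(op(j, inv(j), inv(op(op(l, inv(l)), op(inv(inv(inv(l))), inv(j), j)))), l), l)), inv(g(op(inv(inv(b)), j, j))), d(op(j, j, b, b, j, op(op(j, inv(j)), b)), j))
  Push inv inside:  distribute inv over op and collapse double inv
  Combine occurrences:  op(d(a, op(j, l)), g(op(l, l, l)), inv(g(op(b, j, j))), d(op(b, b, b, j, j, j), j))
  Sort arguments:  op(d(a, op(j, l)), d(op(b, b, b, j, j, j), j), g(op(l, l, l)), inv(g(op(b, j, j))))
Right:  op(d(op(op(j, op(op(op(inv(inv(l)), inv(l)), j), b)), b, b, j), inv(inv(j))), g(op(op(op(op(inv(l), l, l), l), l), op(inv(l), l))), inv(op(op(g(op(inv(op(inv(l), op(l, inv(j)))), op(j, b))), inv(l)), l)), d(inv(inv(a)), op(j, l)))
  Push inv inside:  distribute inv over op and collapse double inv
  Cancel:  l cancels
  Collect:  op(d(op(b, b, b, j, j, j), j), g(op(l, l, l)), inv(g(op(b, j, j))), d(a, op(j, l)))
  Sort arguments:  op(d(a, op(j, l)), d(op(b, b, b, j, j, j), j), g(op(l, l, l)), inv(g(op(b, j, j))))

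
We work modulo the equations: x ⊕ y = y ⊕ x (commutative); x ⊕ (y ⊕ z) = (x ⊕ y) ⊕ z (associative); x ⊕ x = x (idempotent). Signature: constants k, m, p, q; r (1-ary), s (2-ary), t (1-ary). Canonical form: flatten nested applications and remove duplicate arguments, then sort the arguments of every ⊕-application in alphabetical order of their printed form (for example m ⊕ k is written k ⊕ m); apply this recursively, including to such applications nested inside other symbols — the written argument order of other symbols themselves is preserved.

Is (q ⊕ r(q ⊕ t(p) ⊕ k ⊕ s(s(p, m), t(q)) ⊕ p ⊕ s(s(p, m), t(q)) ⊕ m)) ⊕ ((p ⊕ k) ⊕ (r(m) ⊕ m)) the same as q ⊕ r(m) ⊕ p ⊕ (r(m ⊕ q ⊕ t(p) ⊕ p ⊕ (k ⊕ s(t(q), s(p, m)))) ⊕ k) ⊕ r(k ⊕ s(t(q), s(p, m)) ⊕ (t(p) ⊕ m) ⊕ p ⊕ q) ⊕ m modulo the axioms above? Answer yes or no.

Answer: no — k ⊕ m ⊕ p ⊕ q ⊕ r(k ⊕ m ⊕ p ⊕ q ⊕ s(s(p, m), t(q)) ⊕ t(p)) ⊕ r(m) vs k ⊕ m ⊕ p ⊕ q ⊕ r(k ⊕ m ⊕ p ⊕ q ⊕ s(t(q), s(p, m)) ⊕ t(p)) ⊕ r(m)

Derivation:
Left:  (q ⊕ r(q ⊕ t(p) ⊕ k ⊕ s(s(p, m), t(q)) ⊕ p ⊕ s(s(p, m), t(q)) ⊕ m)) ⊕ ((p ⊕ k) ⊕ (r(m) ⊕ m))
  Flatten:  q ⊕ r(q ⊕ t(p) ⊕ k ⊕ s(s(p, m), t(q)) ⊕ p ⊕ s(s(p, m), t(q)) ⊕ m) ⊕ p ⊕ k ⊕ r(m) ⊕ m
  Canonicalize subterm:  r(q ⊕ t(p) ⊕ k ⊕ s(s(p, m), t(q)) ⊕ p ⊕ s(s(p, m), t(q)) ⊕ m)  →  r(k ⊕ m ⊕ p ⊕ q ⊕ s(s(p, m), t(q)) ⊕ t(p))
  Sort:  k ⊕ m ⊕ p ⊕ q ⊕ r(k ⊕ m ⊕ p ⊕ q ⊕ s(s(p, m), t(q)) ⊕ t(p)) ⊕ r(m)
Right:  q ⊕ r(m) ⊕ p ⊕ (r(m ⊕ q ⊕ t(p) ⊕ p ⊕ (k ⊕ s(t(q), s(p, m)))) ⊕ k) ⊕ r(k ⊕ s(t(q), s(p, m)) ⊕ (t(p) ⊕ m) ⊕ p ⊕ q) ⊕ m
  Flatten:  q ⊕ r(m) ⊕ p ⊕ r(m ⊕ q ⊕ t(p) ⊕ p ⊕ (k ⊕ s(t(q), s(p, m)))) ⊕ k ⊕ r(k ⊕ s(t(q), s(p, m)) ⊕ (t(p) ⊕ m) ⊕ p ⊕ q) ⊕ m
  Inside:  r(m ⊕ q ⊕ t(p) ⊕ p ⊕ (k ⊕ s(t(q), s(p, m))))  →  r(k ⊕ m ⊕ p ⊕ q ⊕ s(t(q), s(p, m)) ⊕ t(p))
  Canonicalize subterm:  r(k ⊕ s(t(q), s(p, m)) ⊕ (t(p) ⊕ m) ⊕ p ⊕ q)  →  r(k ⊕ m ⊕ p ⊕ q ⊕ s(t(q), s(p, m)) ⊕ t(p))
  Drop duplicates:  drop duplicate r(k ⊕ m ⊕ p ⊕ q ⊕ s(t(q), s(p, m)) ⊕ t(p))
  Sort:  k ⊕ m ⊕ p ⊕ q ⊕ r(k ⊕ m ⊕ p ⊕ q ⊕ s(t(q), s(p, m)) ⊕ t(p)) ⊕ r(m)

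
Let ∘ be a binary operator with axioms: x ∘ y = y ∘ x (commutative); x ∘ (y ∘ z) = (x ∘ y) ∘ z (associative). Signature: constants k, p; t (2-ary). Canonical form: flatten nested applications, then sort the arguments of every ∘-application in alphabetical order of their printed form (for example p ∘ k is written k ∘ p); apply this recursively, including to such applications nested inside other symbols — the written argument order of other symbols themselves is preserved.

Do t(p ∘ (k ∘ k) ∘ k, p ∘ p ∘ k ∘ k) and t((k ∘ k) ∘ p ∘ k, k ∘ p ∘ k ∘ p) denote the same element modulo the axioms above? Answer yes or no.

Answer: yes — both canonical forms are t(k ∘ k ∘ k ∘ p, k ∘ k ∘ p ∘ p)

Derivation:
Left:  t(p ∘ (k ∘ k) ∘ k, p ∘ p ∘ k ∘ k)
  Work inside:  p ∘ (k ∘ k) ∘ k
  Un-nest:  p ∘ k ∘ k ∘ k
  Sort arguments:  k ∘ k ∘ k ∘ p
  Reassemble:  t(k ∘ k ∘ k ∘ p, k ∘ k ∘ p ∘ p)
Right:  t((k ∘ k) ∘ p ∘ k, k ∘ p ∘ k ∘ p)
  Work inside:  (k ∘ k) ∘ p ∘ k
  Merge nested applications:  k ∘ k ∘ p ∘ k
  Order the arguments:  k ∘ k ∘ k ∘ p
  Rebuild:  t(k ∘ k ∘ k ∘ p, k ∘ k ∘ p ∘ p)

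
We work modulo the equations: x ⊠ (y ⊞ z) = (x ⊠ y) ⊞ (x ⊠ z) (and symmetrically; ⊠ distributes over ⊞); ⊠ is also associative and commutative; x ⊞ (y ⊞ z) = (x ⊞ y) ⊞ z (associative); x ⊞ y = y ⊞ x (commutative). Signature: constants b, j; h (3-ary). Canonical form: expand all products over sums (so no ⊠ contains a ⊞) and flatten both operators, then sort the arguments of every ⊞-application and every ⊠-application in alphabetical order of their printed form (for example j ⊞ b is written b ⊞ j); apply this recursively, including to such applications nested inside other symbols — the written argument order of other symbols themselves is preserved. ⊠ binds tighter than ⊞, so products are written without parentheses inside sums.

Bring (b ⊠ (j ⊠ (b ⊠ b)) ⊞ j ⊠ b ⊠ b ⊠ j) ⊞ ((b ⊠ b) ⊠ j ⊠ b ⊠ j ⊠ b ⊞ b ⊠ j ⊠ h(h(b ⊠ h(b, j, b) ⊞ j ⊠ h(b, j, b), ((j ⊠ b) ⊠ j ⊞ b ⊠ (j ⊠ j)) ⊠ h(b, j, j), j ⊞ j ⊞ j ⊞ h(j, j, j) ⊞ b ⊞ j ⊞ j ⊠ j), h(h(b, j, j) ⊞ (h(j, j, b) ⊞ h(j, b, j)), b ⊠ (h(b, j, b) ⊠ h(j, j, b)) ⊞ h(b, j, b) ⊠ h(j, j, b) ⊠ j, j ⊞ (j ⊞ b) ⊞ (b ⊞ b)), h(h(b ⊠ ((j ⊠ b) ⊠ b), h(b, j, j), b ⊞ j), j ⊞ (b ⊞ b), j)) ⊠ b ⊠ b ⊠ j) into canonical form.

Distribute:  b ⊠ b ⊠ b ⊠ j ⊞ b ⊠ b ⊠ j ⊠ j ⊞ b ⊠ b ⊠ b ⊠ b ⊠ j ⊠ j ⊞ b ⊠ b ⊠ b ⊠ h(h(b ⊠ h(b, j, b) ⊞ h(b, j, b) ⊠ j, b ⊠ h(b, j, j) ⊠ j ⊠ j ⊞ b ⊠ h(b, j, j) ⊠ j ⊠ j, b ⊞ h(j, j, j) ⊞ j ⊞ j ⊞ j ⊞ j ⊞ j ⊠ j), h(h(b, j, j) ⊞ h(j, b, j) ⊞ h(j, j, b), b ⊠ h(b, j, b) ⊠ h(j, j, b) ⊞ h(b, j, b) ⊠ h(j, j, b) ⊠ j, b ⊞ b ⊞ b ⊞ j ⊞ j), h(h(b ⊠ b ⊠ b ⊠ j, h(b, j, j), b ⊞ j), b ⊞ b ⊞ j, j)) ⊠ j ⊠ j
Order the arguments:  b ⊠ b ⊠ b ⊠ b ⊠ j ⊠ j ⊞ b ⊠ b ⊠ b ⊠ h(h(b ⊠ h(b, j, b) ⊞ h(b, j, b) ⊠ j, b ⊠ h(b, j, j) ⊠ j ⊠ j ⊞ b ⊠ h(b, j, j) ⊠ j ⊠ j, b ⊞ h(j, j, j) ⊞ j ⊞ j ⊞ j ⊞ j ⊞ j ⊠ j), h(h(b, j, j) ⊞ h(j, b, j) ⊞ h(j, j, b), b ⊠ h(b, j, b) ⊠ h(j, j, b) ⊞ h(b, j, b) ⊠ h(j, j, b) ⊠ j, b ⊞ b ⊞ b ⊞ j ⊞ j), h(h(b ⊠ b ⊠ b ⊠ j, h(b, j, j), b ⊞ j), b ⊞ b ⊞ j, j)) ⊠ j ⊠ j ⊞ b ⊠ b ⊠ b ⊠ j ⊞ b ⊠ b ⊠ j ⊠ j

Answer: b ⊠ b ⊠ b ⊠ b ⊠ j ⊠ j ⊞ b ⊠ b ⊠ b ⊠ h(h(b ⊠ h(b, j, b) ⊞ h(b, j, b) ⊠ j, b ⊠ h(b, j, j) ⊠ j ⊠ j ⊞ b ⊠ h(b, j, j) ⊠ j ⊠ j, b ⊞ h(j, j, j) ⊞ j ⊞ j ⊞ j ⊞ j ⊞ j ⊠ j), h(h(b, j, j) ⊞ h(j, b, j) ⊞ h(j, j, b), b ⊠ h(b, j, b) ⊠ h(j, j, b) ⊞ h(b, j, b) ⊠ h(j, j, b) ⊠ j, b ⊞ b ⊞ b ⊞ j ⊞ j), h(h(b ⊠ b ⊠ b ⊠ j, h(b, j, j), b ⊞ j), b ⊞ b ⊞ j, j)) ⊠ j ⊠ j ⊞ b ⊠ b ⊠ b ⊠ j ⊞ b ⊠ b ⊠ j ⊠ j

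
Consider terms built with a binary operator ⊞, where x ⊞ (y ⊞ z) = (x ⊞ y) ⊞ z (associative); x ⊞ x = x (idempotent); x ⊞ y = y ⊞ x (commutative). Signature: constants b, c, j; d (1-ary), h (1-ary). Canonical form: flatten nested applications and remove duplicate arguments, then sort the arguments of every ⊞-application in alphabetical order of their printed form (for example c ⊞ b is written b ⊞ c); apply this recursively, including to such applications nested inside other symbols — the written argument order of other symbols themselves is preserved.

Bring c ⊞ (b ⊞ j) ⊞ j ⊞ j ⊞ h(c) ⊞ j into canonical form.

Un-nest:  c ⊞ b ⊞ j ⊞ j ⊞ j ⊞ h(c) ⊞ j
Idempotence:  drop duplicate j, j, j
Sort arguments:  b ⊞ c ⊞ h(c) ⊞ j

Answer: b ⊞ c ⊞ h(c) ⊞ j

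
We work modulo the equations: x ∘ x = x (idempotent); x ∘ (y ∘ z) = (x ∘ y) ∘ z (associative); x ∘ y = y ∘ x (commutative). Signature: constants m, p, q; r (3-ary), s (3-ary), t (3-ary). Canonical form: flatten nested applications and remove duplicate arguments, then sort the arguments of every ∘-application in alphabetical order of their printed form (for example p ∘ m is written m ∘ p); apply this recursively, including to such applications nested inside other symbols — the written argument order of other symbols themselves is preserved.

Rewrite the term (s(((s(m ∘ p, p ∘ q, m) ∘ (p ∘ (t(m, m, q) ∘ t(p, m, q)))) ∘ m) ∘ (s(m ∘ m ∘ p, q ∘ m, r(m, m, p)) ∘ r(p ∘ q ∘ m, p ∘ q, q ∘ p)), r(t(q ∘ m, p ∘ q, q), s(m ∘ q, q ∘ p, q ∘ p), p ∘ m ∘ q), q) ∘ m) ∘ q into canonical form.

Answer: m ∘ q ∘ s(m ∘ p ∘ r(m ∘ p ∘ q, p ∘ q, p ∘ q) ∘ s(m ∘ p, m ∘ q, r(m, m, p)) ∘ s(m ∘ p, p ∘ q, m) ∘ t(m, m, q) ∘ t(p, m, q), r(t(m ∘ q, p ∘ q, q), s(m ∘ q, p ∘ q, p ∘ q), m ∘ p ∘ q), q)

Derivation:
Merge nested applications:  s(((s(m ∘ p, p ∘ q, m) ∘ (p ∘ (t(m, m, q) ∘ t(p, m, q)))) ∘ m) ∘ (s(m ∘ m ∘ p, q ∘ m, r(m, m, p)) ∘ r(p ∘ q ∘ m, p ∘ q, q ∘ p)), r(t(q ∘ m, p ∘ q, q), s(m ∘ q, q ∘ p, q ∘ p), p ∘ m ∘ q), q) ∘ m ∘ q
Canonicalize subterm:  s(((s(m ∘ p, p ∘ q, m) ∘ (p ∘ (t(m, m, q) ∘ t(p, m, q)))) ∘ m) ∘ (s(m ∘ m ∘ p, q ∘ m, r(m, m, p)) ∘ r(p ∘ q ∘ m, p ∘ q, q ∘ p)), r(t(q ∘ m, p ∘ q, q), s(m ∘ q, q ∘ p, q ∘ p), p ∘ m ∘ q), q)  →  s(m ∘ p ∘ r(m ∘ p ∘ q, p ∘ q, p ∘ q) ∘ s(m ∘ p, m ∘ q, r(m, m, p)) ∘ s(m ∘ p, p ∘ q, m) ∘ t(m, m, q) ∘ t(p, m, q), r(t(m ∘ q, p ∘ q, q), s(m ∘ q, p ∘ q, p ∘ q), m ∘ p ∘ q), q)
Sort:  m ∘ q ∘ s(m ∘ p ∘ r(m ∘ p ∘ q, p ∘ q, p ∘ q) ∘ s(m ∘ p, m ∘ q, r(m, m, p)) ∘ s(m ∘ p, p ∘ q, m) ∘ t(m, m, q) ∘ t(p, m, q), r(t(m ∘ q, p ∘ q, q), s(m ∘ q, p ∘ q, p ∘ q), m ∘ p ∘ q), q)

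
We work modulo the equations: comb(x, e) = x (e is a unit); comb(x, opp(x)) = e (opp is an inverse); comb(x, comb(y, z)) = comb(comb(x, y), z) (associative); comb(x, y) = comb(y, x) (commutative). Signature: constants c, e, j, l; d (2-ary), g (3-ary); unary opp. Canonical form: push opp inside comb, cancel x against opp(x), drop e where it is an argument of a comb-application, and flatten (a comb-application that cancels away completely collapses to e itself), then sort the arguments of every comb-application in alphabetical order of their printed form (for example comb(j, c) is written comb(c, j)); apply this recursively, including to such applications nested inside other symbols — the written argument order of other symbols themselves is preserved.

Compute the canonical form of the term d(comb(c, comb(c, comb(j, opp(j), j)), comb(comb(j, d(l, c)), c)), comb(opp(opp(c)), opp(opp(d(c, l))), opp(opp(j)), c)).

Answer: d(comb(c, c, c, d(l, c), j, j), comb(c, c, d(c, l), j))

Derivation:
Work inside:  comb(c, comb(c, comb(j, opp(j), j)), comb(comb(j, d(l, c)), c))
Collect:  comb(c, c, c, j, j, d(l, c))
Sort:  comb(c, c, c, d(l, c), j, j)
Rebuild:  d(comb(c, c, c, d(l, c), j, j), comb(c, c, d(c, l), j))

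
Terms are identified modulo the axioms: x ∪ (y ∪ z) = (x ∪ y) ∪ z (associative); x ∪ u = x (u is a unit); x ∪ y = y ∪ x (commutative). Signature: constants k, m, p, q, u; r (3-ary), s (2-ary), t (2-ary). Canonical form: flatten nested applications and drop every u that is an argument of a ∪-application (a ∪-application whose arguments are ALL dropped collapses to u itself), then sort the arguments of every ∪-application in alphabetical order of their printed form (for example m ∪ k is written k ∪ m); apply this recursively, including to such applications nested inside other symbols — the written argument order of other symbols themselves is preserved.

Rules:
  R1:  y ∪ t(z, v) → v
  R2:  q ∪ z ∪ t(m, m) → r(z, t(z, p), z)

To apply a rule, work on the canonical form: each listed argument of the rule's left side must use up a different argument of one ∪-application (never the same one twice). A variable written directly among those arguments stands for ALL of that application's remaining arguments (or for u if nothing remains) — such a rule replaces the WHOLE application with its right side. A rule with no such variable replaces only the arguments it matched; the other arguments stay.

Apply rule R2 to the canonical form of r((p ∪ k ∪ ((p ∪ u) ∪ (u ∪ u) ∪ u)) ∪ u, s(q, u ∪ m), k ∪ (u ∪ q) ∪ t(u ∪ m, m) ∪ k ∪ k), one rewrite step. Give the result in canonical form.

Answer: r(k ∪ p ∪ p, s(q, m), r(k ∪ k ∪ k, t(k ∪ k ∪ k, p), k ∪ k ∪ k))

Derivation:
Canonical form:  r(k ∪ p ∪ p, s(q, m), k ∪ k ∪ k ∪ q ∪ t(m, m))
R2 matches:  uses q, t(m, m);  z := k ∪ k ∪ k
Every leftover argument binds to the variable; the entire application is replaced.
Giving:  r(k ∪ p ∪ p, s(q, m), r(k ∪ k ∪ k, t(k ∪ k ∪ k, p), k ∪ k ∪ k))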